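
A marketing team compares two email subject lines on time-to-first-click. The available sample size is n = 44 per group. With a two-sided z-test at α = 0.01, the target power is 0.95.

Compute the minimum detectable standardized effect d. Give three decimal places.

Need Φ(δ − 2.576) = 0.95, so δ = 2.576 + 1.645 = 4.221.
(Lower-tail contribution to power is negligible for δ > 0.)
δ = d·√(n/2) ⇒ d = δ/√(n/2) = 4.221/√(44/2) = 0.8999.

d ≈ 0.900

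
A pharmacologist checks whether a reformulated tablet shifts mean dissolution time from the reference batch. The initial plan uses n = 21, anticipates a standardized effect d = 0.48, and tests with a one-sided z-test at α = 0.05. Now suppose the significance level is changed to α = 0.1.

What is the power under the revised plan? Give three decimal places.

δ = d·√n = 0.48 × √21 = 2.1996 (unchanged). New critical value: z_{0.1} = 1.282.
Revised power = P(Z > 1.282 − δ) = Φ(0.918) = 0.8207.

Power ≈ 0.821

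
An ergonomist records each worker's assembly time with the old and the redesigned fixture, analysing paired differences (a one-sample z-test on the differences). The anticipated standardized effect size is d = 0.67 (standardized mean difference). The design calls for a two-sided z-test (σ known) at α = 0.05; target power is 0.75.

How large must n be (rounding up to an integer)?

n = 16

For power 0.75 need Φ(δ − z_{0.025}) = 0.75, so δ = z_{0.025} + z_{0.25} = 1.960 + 0.674 = 2.634.
(The Φ(−δ − z_{α/2}) term is vanishingly small for δ > 0 and is dropped in the standard sample-size formula.)
δ = d·√n ⇒ n = (δ/d)² = (2.634 / 0.67)² = 15.46.
Round up to the next whole unit.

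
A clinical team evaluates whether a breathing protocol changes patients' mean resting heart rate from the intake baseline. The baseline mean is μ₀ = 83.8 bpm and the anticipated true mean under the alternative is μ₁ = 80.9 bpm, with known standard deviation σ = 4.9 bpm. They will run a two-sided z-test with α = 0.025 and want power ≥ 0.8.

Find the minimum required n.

Standardized effect: d = |μ₁ − μ₀| / σ = |80.9 − 83.8| / 4.9 = 0.5918
For power 0.8 need Φ(δ − z_{0.0125}) = 0.8, so δ = z_{0.0125} + z_{0.20} = 2.241 + 0.842 = 3.083.
(For δ > 0 the lower-tail rejection region contributes negligibly to power, so the one-term inversion is standard.)
δ = d·√n ⇒ n = (δ/d)² = (3.083 / 0.5918)² = 27.14.
Rounding up, n = 28.

n = 28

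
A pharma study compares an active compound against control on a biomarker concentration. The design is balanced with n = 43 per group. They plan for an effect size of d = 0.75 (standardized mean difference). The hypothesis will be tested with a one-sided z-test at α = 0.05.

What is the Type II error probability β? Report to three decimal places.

Noncentrality parameter: δ = d·√(n/2) = 0.75 × √(43/2) = 3.4776
Critical value for a one-sided test at α = 0.05: z_α = 1.645.
Power = P(Z > 1.645 − δ) = Φ(1.833) = 0.9666.
Type II error: β = 1 − power = 1 − 0.9666 = 0.0334.

β ≈ 0.033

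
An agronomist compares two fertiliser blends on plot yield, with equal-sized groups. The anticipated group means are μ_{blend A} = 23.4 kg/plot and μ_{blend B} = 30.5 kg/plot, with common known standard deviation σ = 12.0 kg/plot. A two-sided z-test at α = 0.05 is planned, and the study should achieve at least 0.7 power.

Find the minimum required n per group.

n = 36 per group

Standardized effect: d = |μ_{blend A} − μ_{blend B}| / σ = |23.4 − 30.5| / 12.0 = 0.5917
For power 0.7 need Φ(δ − z_{0.025}) = 0.7, so δ = z_{0.025} + z_{0.30} = 1.960 + 0.524 = 2.484.
(Ignoring the negligible lower-tail rejection probability gives the usual closed-form inversion.)
δ = d·√(n/2) ⇒ n = 2(δ/d)² = 2 × (2.484 / 0.5917)² = 35.26.
Round up to the next whole unit.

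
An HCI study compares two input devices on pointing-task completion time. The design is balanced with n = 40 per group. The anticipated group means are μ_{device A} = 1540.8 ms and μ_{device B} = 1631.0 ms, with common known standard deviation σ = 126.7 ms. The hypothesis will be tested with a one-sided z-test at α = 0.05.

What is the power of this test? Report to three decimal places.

Power ≈ 0.938

Standardized effect: d = |μ_{device A} − μ_{device B}| / σ = |1540.8 − 1631.0| / 126.7 = 0.7119
Noncentrality parameter: δ = d·√(n/2) = 0.7119 × √(40/2) = 3.1838
Critical value for a one-sided test at α = 0.05: z_α = 1.645.
Power = Φ(δ − 1.645) = Φ(1.539) = 0.9381.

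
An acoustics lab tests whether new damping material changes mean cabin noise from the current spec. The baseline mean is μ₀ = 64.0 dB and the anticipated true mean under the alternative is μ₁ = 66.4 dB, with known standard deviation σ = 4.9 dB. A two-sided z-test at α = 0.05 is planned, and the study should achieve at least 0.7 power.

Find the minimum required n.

n = 26

Standardized effect: d = |μ₁ − μ₀| / σ = |66.4 − 64.0| / 4.9 = 0.4898
For power 0.7 need Φ(δ − z_{0.025}) = 0.7, so δ = z_{0.025} + z_{0.30} = 1.960 + 0.524 = 2.484.
(Ignoring the negligible lower-tail rejection probability gives the usual closed-form inversion.)
δ = d·√n ⇒ n = (δ/d)² = (2.484 / 0.4898)² = 25.73.
Round up to the next whole unit.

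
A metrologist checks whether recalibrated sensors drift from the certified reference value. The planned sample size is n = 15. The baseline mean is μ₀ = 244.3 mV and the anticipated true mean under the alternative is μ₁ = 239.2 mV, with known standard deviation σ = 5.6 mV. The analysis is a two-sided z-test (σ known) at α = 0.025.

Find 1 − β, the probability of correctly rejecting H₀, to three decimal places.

Standardized effect: d = |μ₁ − μ₀| / σ = |239.2 − 244.3| / 5.6 = 0.9107
Noncentrality parameter: δ = d·√n = 0.9107 × √15 = 3.5272
Critical value for a two-sided test at α = 0.025: z_{α/2} = 2.241.
Power = Φ(δ − 2.241) + Φ(−δ − 2.241) = Φ(1.286) + Φ(-5.769) = 0.9007 + 0.0000 = 0.9007.

Power ≈ 0.901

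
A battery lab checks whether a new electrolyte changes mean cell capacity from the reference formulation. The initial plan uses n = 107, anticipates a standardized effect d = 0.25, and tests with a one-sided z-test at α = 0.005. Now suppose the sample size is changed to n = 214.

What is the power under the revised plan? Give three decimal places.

Power ≈ 0.860

With n = 214: δ = d·√n = 0.25 × √214 = 3.6572. Critical value z_{0.005} = 2.576.
Revised power = P(Z > 2.576 − δ) = Φ(1.081) = 0.8602.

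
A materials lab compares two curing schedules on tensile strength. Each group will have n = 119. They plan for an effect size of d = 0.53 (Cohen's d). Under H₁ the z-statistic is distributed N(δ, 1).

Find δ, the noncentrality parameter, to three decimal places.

δ ≈ 4.088

δ = d·√(n/2) = 0.53 × √(119/2) = 4.0882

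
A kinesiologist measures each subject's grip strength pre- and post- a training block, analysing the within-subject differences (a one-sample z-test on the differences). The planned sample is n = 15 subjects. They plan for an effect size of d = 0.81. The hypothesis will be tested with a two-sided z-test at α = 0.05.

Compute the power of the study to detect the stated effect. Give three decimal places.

Power ≈ 0.880

Noncentrality parameter: δ = d·√n = 0.81 × √15 = 3.1371
Two-sided α = 0.05 → critical value z_{0.025} = 1.960.
Power = Φ(δ − 1.960) + Φ(−δ − 1.960) = Φ(1.177) + Φ(-5.097) = 0.8804 + 0.0000 = 0.8804.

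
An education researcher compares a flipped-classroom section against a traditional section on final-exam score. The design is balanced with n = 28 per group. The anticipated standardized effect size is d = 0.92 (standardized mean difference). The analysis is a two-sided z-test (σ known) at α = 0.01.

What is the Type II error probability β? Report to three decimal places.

β ≈ 0.193

Noncentrality parameter: δ = d·√(n/2) = 0.92 × √(28/2) = 3.4423
Critical value for a two-sided test at α = 0.01: z_{α/2} = 2.576.
Power = Φ(δ − 2.576) + Φ(−δ − 2.576) = Φ(0.866) + Φ(-6.018) = 0.8069 + 0.0000 = 0.8069.
Type II error: β = 1 − power = 1 − 0.8069 = 0.1931.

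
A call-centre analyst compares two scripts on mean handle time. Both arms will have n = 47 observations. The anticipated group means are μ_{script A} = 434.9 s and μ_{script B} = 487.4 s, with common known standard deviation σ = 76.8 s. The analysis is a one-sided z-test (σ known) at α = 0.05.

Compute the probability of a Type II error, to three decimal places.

β ≈ 0.048

Standardized effect: d = |μ_{script A} − μ_{script B}| / σ = |434.9 − 487.4| / 76.8 = 0.6836
Noncentrality parameter: δ = d·√(n/2) = 0.6836 × √(47/2) = 3.3138
Critical value for a one-sided test at α = 0.05: z_α = 1.645.
Power = P(Z > 1.645 − δ) = Φ(1.669) = 0.9524.
Type II error: β = 1 − power = 1 − 0.9524 = 0.0476.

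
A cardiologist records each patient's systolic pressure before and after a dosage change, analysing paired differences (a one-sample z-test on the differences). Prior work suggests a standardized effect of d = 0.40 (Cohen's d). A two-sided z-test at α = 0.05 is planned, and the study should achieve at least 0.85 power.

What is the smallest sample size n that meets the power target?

n = 57

For power 0.85 need Φ(δ − z_{0.025}) = 0.85, so δ = z_{0.025} + z_{0.15} = 1.960 + 1.036 = 2.996.
(The Φ(−δ − z_{α/2}) term is vanishingly small for δ > 0 and is dropped in the standard sample-size formula.)
δ = d·√n ⇒ n = (δ/d)² = (2.996 / 0.40)² = 56.11.
Rounding up, n = 57.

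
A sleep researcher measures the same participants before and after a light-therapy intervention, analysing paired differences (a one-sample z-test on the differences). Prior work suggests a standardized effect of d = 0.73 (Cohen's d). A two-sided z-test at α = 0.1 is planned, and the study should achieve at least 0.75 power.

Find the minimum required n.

For power 0.75 need Φ(δ − z_{0.05}) = 0.75, so δ = z_{0.05} + z_{0.25} = 1.645 + 0.674 = 2.319.
(The Φ(−δ − z_{α/2}) term is vanishingly small for δ > 0 and is dropped in the standard sample-size formula.)
δ = d·√n ⇒ n = (δ/d)² = (2.319 / 0.73)² = 10.09.
Round up to the next whole unit.

n = 11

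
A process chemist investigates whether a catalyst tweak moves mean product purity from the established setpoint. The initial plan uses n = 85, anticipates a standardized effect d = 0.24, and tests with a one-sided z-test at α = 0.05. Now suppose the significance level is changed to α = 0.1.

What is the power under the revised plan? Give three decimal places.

Power ≈ 0.824

δ = d·√n = 0.24 × √85 = 2.2127 (unchanged). New critical value: z_{0.1} = 1.282.
Revised power = Φ(δ − 1.282) = Φ(0.931) = 0.8241.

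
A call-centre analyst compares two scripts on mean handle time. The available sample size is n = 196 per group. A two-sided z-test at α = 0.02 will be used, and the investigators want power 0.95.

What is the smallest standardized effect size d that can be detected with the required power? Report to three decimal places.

d ≈ 0.401

Required noncentrality: δ = z_{0.01} + z_{0.05} = 2.326 + 1.645 = 3.971.
(The second rejection-region term Φ(−δ − z_{α/2}) is negligible and dropped.)
δ = d·√(n/2) ⇒ d = δ/√(n/2) = 3.971/√(196/2) = 0.4012.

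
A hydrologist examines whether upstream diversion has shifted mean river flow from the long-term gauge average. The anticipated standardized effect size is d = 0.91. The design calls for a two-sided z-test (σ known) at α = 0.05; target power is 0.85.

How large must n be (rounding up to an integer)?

Set Φ(δ − 1.960) = 0.85; then δ − 1.960 = Φ⁻¹(0.85) = 1.036, giving δ = 2.996.
(The Φ(−δ − z_{α/2}) term is vanishingly small for δ > 0 and is dropped in the standard sample-size formula.)
δ = d·√n ⇒ n = (δ/d)² = (2.996 / 0.91)² = 10.84.
Round up to the next whole unit.

n = 11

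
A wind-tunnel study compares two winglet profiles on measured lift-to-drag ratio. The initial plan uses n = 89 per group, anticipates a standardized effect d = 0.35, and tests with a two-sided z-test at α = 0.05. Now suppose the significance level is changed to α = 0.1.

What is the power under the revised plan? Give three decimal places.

Power ≈ 0.755

δ = d·√(n/2) = 0.35 × √(89/2) = 2.3348 (unchanged). New critical value: z_{0.05} = 1.645.
Revised power = Φ(δ − 1.645) + Φ(−δ − 1.645) = Φ(0.690) + Φ(-3.980) = 0.7549 + 0.0000 = 0.7549.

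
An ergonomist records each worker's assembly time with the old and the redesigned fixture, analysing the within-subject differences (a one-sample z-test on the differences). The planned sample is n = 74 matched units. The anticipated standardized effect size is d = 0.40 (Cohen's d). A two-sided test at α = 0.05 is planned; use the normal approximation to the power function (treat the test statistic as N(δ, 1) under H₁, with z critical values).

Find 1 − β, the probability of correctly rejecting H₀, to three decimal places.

Power ≈ 0.931

Noncentrality parameter: δ = d·√n = 0.40 × √74 = 3.4409
Critical value for a two-sided test at α = 0.05: z_{α/2} = 1.960.
Power = Φ(δ − 1.960) + Φ(−δ − 1.960) = Φ(1.481) + Φ(-5.401) = 0.9307 + 0.0000 = 0.9307.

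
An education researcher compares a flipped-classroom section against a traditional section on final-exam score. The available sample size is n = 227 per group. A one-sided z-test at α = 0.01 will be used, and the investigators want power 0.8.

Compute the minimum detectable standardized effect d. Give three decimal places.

Need Φ(δ − 2.326) = 0.8, so δ = 2.326 + 0.842 = 3.168.
δ = d·√(n/2) ⇒ d = δ/√(n/2) = 3.168/√(227/2) = 0.2974.

d ≈ 0.297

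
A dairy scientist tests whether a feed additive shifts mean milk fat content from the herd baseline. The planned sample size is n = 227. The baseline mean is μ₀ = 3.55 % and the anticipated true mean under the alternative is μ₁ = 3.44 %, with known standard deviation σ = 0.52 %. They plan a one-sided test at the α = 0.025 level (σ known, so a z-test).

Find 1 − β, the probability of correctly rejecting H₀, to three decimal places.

Power ≈ 0.890

Standardized effect: d = |μ₁ − μ₀| / σ = |3.44 − 3.55| / 0.52 = 0.2115
Noncentrality parameter: δ = d·√n = 0.2115 × √227 = 3.1871
One-sided α = 0.025 → critical value z_{0.025} = 1.960.
Power = P(Z > 1.960 − δ) = Φ(1.227) = 0.8901.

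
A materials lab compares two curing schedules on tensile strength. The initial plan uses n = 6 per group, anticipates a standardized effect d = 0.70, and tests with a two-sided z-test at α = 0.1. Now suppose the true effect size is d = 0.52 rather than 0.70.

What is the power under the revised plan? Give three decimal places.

Power ≈ 0.234

With d = 0.52: δ = d·√(n/2) = 0.52 × √(6/2) = 0.9007. Critical value z_{0.05} = 1.645.
Revised power = Φ(δ − 1.645) + Φ(−δ − 1.645) = Φ(-0.744) + Φ(-2.546) = 0.2284 + 0.0055 = 0.2338.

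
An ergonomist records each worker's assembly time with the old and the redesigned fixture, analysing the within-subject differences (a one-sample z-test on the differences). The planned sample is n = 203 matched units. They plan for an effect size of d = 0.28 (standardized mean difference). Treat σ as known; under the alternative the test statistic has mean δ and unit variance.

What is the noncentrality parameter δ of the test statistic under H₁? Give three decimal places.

The noncentrality parameter scales effect size by the design's sample-size factor: δ = d·√n = 0.28 × √203 = 3.9894

δ ≈ 3.989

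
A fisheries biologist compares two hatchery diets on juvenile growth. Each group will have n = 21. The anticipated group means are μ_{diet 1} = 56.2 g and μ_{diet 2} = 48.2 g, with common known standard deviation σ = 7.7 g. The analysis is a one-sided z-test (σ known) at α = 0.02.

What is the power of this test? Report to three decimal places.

Standardized effect: d = |μ_{diet 1} − μ_{diet 2}| / σ = |56.2 − 48.2| / 7.7 = 1.0390
Noncentrality parameter: δ = d·√(n/2) = 1.0390 × √(21/2) = 3.3666
One-sided α = 0.02 → critical value z_{0.02} = 2.054.
Power = Φ(δ − 2.054) = Φ(1.313) = 0.9054.

Power ≈ 0.905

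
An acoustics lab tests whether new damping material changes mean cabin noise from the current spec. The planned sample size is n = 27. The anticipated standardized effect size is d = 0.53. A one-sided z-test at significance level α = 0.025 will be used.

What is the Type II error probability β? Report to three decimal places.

β ≈ 0.214

Noncentrality parameter: δ = d·√n = 0.53 × √27 = 2.7540
Critical value for a one-sided test at α = 0.025: z_α = 1.960.
Power = Φ(δ − 1.960) = Φ(0.794) = 0.7864.
Type II error: β = 1 − power = 1 − 0.7864 = 0.2136.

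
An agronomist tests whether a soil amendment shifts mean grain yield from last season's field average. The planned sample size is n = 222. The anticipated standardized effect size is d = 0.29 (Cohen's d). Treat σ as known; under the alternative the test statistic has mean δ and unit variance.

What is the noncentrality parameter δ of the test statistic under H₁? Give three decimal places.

δ ≈ 4.321

δ = d·√n = 0.29 × √222 = 4.3209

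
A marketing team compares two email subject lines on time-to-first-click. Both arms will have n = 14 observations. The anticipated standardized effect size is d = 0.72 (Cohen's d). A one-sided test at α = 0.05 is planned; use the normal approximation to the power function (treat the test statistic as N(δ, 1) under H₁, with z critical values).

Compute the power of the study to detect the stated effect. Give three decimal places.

Power ≈ 0.603

Noncentrality parameter: δ = d·√(n/2) = 0.72 × √(14/2) = 1.9049
One-sided α = 0.05 → critical value z_{0.05} = 1.645.
Power = Φ(δ − 1.645) = Φ(0.260) = 0.6026.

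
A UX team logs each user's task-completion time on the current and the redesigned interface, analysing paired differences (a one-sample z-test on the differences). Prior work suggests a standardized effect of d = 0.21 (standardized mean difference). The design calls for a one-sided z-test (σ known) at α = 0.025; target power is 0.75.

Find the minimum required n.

For power 0.75 need Φ(δ − z_{0.025}) = 0.75, so δ = z_{0.025} + z_{0.25} = 1.960 + 0.674 = 2.634.
δ = d·√n ⇒ n = (δ/d)² = (2.634 / 0.21)² = 157.38.
Round up to the next whole unit.

n = 158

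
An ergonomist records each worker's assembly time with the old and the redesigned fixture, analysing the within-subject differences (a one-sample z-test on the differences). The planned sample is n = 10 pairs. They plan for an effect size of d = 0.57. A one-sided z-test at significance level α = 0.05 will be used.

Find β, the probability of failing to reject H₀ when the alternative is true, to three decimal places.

Noncentrality parameter: δ = d·√n = 0.57 × √10 = 1.8025
One-sided α = 0.05 → critical value z_{0.05} = 1.645.
Power = Φ(δ − 1.645) = Φ(0.158) = 0.5626.
Type II error: β = 1 − power = 1 − 0.5626 = 0.4374.

β ≈ 0.437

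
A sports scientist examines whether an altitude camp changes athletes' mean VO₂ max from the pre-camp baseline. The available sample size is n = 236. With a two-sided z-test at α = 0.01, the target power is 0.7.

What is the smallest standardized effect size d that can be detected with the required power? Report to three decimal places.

Need Φ(δ − 2.576) = 0.7, so δ = 2.576 + 0.524 = 3.100.
(The second rejection-region term Φ(−δ − z_{α/2}) is negligible and dropped.)
δ = d·√n ⇒ d = δ/√n = 3.100/√236 = 0.2018.

d ≈ 0.202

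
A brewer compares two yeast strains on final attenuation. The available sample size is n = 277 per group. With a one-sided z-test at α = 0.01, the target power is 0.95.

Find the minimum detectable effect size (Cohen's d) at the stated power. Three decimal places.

d ≈ 0.337

Required noncentrality: δ = z_{0.01} + z_{0.05} = 2.326 + 1.645 = 3.971.
δ = d·√(n/2) ⇒ d = δ/√(n/2) = 3.971/√(277/2) = 0.3374.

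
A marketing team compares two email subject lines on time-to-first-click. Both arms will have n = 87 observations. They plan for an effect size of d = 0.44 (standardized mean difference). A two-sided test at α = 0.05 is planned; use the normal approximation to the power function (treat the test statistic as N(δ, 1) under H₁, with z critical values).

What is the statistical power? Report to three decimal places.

Power ≈ 0.827

Noncentrality parameter: δ = d·√(n/2) = 0.44 × √(87/2) = 2.9020
Critical value for a two-sided test at α = 0.05: z_{α/2} = 1.960.
Power = Φ(δ − 1.960) + Φ(−δ − 1.960) = Φ(0.942) + Φ(-4.862) = 0.8269 + 0.0000 = 0.8269.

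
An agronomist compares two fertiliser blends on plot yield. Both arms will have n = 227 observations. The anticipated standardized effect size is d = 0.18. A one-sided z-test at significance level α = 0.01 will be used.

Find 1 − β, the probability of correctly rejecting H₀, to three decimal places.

Noncentrality parameter: δ = d·√(n/2) = 0.18 × √(227/2) = 1.9177
Critical value for a one-sided test at α = 0.01: z_α = 2.326.
Power = Φ(δ − 2.326) = Φ(-0.409) = 0.3414.

Power ≈ 0.341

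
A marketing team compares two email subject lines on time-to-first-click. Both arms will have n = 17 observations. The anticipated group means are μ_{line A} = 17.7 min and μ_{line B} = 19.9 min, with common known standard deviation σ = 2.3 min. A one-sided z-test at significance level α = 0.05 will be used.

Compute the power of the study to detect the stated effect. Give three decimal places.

Power ≈ 0.874

Standardized effect: d = |μ_{line A} − μ_{line B}| / σ = |17.7 − 19.9| / 2.3 = 0.9565
Noncentrality parameter: δ = d·√(n/2) = 0.9565 × √(17/2) = 2.7887
Critical value for a one-sided test at α = 0.05: z_α = 1.645.
Power = P(Z > 1.645 − δ) = Φ(1.144) = 0.8737.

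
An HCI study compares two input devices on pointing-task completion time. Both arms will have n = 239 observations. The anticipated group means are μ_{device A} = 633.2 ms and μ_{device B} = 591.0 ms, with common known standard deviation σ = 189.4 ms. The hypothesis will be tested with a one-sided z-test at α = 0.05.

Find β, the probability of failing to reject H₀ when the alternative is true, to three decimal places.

Standardized effect: d = |μ_{device A} − μ_{device B}| / σ = |633.2 − 591.0| / 189.4 = 0.2228
Noncentrality parameter: λ = d·√(n/2) = 0.2228 × √(239/2) = 2.4357
One-sided α = 0.05 → critical value z_{0.05} = 1.645.
Power = P(Z > 1.645 − λ) = Φ(0.791) = 0.7855.
Type II error: β = 1 − power = 1 − 0.7855 = 0.2145.

β ≈ 0.215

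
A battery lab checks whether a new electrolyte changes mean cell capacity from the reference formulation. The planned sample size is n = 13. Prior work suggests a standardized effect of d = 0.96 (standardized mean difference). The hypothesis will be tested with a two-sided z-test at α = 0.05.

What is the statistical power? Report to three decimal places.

Power ≈ 0.933

Noncentrality parameter: δ = d·√n = 0.96 × √13 = 3.4613
Two-sided α = 0.05 → critical value z_{0.025} = 1.960.
Power = Φ(δ − 1.960) + Φ(−δ − 1.960) = Φ(1.501) + Φ(-5.421) = 0.9334 + 0.0000 = 0.9334.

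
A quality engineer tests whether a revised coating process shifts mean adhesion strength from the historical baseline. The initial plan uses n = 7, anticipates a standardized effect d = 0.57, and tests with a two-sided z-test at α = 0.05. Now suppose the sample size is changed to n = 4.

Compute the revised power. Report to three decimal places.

Power ≈ 0.207

With n = 4: δ = d·√n = 0.57 × √4 = 1.1400. Critical value z_{0.025} = 1.960.
Revised power = Φ(δ − 1.960) + Φ(−δ − 1.960) = Φ(-0.820) + Φ(-3.100) = 0.2061 + 0.0010 = 0.2071.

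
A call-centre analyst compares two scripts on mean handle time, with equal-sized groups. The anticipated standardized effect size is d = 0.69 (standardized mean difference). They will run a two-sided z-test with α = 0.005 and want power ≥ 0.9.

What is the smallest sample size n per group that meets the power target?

Set Φ(δ − 2.807) = 0.9; then δ − 2.807 = Φ⁻¹(0.9) = 1.282, giving δ = 4.089.
(For δ > 0 the lower-tail rejection region contributes negligibly to power, so the one-term inversion is standard.)
δ = d·√(n/2) ⇒ n = 2(δ/d)² = 2 × (4.089 / 0.69)² = 70.22.
Rounding up, n = 71 per group.

n = 71 per group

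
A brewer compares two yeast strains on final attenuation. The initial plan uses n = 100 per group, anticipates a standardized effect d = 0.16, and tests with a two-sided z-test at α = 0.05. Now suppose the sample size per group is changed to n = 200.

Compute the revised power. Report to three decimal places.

Power ≈ 0.360

With n = 200 per group: δ = d·√(n/2) = 0.16 × √(200/2) = 1.6000. Critical value z_{0.025} = 1.960.
Revised power = Φ(δ − 1.960) + Φ(−δ − 1.960) = Φ(-0.360) + Φ(-3.560) = 0.3594 + 0.0002 = 0.3596.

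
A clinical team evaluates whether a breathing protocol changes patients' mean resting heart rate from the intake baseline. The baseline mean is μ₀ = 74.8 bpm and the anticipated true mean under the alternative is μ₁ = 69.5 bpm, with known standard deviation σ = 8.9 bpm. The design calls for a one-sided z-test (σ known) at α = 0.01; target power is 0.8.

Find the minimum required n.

Standardized effect: d = |μ₁ − μ₀| / σ = |69.5 − 74.8| / 8.9 = 0.5955
For power 0.8 need Φ(δ − z_{0.01}) = 0.8, so δ = z_{0.01} + z_{0.20} = 2.326 + 0.842 = 3.168.
δ = d·√n ⇒ n = (δ/d)² = (3.168 / 0.5955)² = 28.30.
Round up to the next whole unit.

n = 29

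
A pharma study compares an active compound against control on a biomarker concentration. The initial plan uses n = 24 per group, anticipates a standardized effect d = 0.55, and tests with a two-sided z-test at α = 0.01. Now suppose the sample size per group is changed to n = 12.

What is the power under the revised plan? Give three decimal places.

With n = 12 per group: δ = d·√(n/2) = 0.55 × √(12/2) = 1.3472. Critical value z_{0.005} = 2.576.
Revised power = Φ(δ − 2.576) + Φ(−δ − 2.576) = Φ(-1.229) + Φ(-3.923) = 0.1096 + 0.0000 = 0.1097.

Power ≈ 0.110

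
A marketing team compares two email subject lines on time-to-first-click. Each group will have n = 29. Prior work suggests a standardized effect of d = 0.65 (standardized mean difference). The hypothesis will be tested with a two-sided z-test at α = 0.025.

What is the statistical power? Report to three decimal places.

Power ≈ 0.592

Noncentrality parameter: δ = d·√(n/2) = 0.65 × √(29/2) = 2.4751
Two-sided α = 0.025 → critical value z_{0.0125} = 2.241.
Power = Φ(δ − 2.241) + Φ(−δ − 2.241) = Φ(0.234) + Φ(-4.717) = 0.5924 + 0.0000 = 0.5924.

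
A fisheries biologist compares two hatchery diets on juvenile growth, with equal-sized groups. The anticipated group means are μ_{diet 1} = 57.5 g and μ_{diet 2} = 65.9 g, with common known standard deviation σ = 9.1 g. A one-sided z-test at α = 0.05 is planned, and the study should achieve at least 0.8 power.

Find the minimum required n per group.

n = 15 per group

Standardized effect: d = |μ_{diet 1} − μ_{diet 2}| / σ = |57.5 − 65.9| / 9.1 = 0.9231
For power 0.8 need Φ(δ − z_{0.05}) = 0.8, so δ = z_{0.05} + z_{0.20} = 1.645 + 0.842 = 2.486.
δ = d·√(n/2) ⇒ n = 2(δ/d)² = 2 × (2.486 / 0.9231)² = 14.51.
Rounding up, n = 15 per group.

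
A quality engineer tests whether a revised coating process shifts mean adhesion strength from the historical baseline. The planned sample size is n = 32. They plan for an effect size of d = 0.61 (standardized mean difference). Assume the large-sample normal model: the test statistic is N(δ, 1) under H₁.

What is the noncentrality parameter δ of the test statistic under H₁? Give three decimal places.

δ = d·√n = 0.61 × √32 = 3.4507

δ ≈ 3.451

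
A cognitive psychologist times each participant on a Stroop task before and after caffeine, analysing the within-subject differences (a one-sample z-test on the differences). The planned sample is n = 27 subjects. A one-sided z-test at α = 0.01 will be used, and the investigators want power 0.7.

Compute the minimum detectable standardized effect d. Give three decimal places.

Required noncentrality: δ = z_{0.01} + z_{0.30} = 2.326 + 0.524 = 2.851.
δ = d·√n ⇒ d = δ/√n = 2.851/√27 = 0.5486.

d ≈ 0.549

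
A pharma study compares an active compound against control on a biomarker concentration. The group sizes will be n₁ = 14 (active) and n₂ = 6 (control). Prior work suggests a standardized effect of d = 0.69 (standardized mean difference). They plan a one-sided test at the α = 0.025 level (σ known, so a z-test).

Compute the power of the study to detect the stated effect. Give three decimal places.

Noncentrality parameter: δ = d / √(1/n₁ + 1/n₂) = 0.69 / √(1/14 + 1/6) = 1.4141
Critical value for a one-sided test at α = 0.025: z_α = 1.960.
Power = P(Z > 1.960 − δ) = Φ(-0.546) = 0.2926.

Power ≈ 0.293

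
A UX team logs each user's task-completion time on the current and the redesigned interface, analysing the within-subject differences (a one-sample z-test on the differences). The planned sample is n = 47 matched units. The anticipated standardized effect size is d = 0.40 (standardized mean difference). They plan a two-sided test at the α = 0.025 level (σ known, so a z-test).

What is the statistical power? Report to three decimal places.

Noncentrality parameter: δ = d·√n = 0.40 × √47 = 2.7423
Critical value for a two-sided test at α = 0.025: z_{α/2} = 2.241.
Power = Φ(δ − 2.241) + Φ(−δ − 2.241) = Φ(0.501) + Φ(-4.984) = 0.6918 + 0.0000 = 0.6918.

Power ≈ 0.692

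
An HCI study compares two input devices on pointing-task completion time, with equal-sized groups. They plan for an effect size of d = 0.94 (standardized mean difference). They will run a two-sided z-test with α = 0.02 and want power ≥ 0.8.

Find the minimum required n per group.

n = 23 per group

Set Φ(δ − 2.326) = 0.8; then δ − 2.326 = Φ⁻¹(0.8) = 0.842, giving δ = 3.168.
(The Φ(−δ − z_{α/2}) term is vanishingly small for δ > 0 and is dropped in the standard sample-size formula.)
δ = d·√(n/2) ⇒ n = 2(δ/d)² = 2 × (3.168 / 0.94)² = 22.72.
Round up to the next whole unit.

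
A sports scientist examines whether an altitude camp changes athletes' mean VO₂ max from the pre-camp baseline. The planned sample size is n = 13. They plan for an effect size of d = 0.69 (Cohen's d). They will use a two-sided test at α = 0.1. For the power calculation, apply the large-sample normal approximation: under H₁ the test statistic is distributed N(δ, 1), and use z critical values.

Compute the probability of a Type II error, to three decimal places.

Noncentrality parameter: δ = d·√n = 0.69 × √13 = 2.4878
Two-sided α = 0.1 → critical value z_{0.05} = 1.645.
Power = Φ(δ − 1.645) + Φ(−δ − 1.645) = Φ(0.843) + Φ(-4.133) = 0.8004 + 0.0000 = 0.8004.
Type II error: β = 1 − power = 1 − 0.8004 = 0.1996.

β ≈ 0.200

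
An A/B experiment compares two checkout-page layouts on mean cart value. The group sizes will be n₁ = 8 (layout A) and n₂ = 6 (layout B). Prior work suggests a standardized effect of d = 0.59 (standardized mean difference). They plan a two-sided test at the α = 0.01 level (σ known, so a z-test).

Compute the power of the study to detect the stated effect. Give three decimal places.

Noncentrality parameter: λ = d / √(1/n₁ + 1/n₂) = 0.59 / √(1/8 + 1/6) = 1.0925
Two-sided α = 0.01 → critical value z_{0.005} = 2.576.
Power = Φ(λ − 2.576) + Φ(−λ − 2.576) = Φ(-1.483) + Φ(-3.668) = 0.0690 + 0.0001 = 0.0691.

Power ≈ 0.069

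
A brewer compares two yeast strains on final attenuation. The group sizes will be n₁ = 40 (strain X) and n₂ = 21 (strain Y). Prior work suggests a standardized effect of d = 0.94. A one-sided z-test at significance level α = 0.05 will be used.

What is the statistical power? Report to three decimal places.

Power ≈ 0.967

Noncentrality parameter: δ = d / √(1/n₁ + 1/n₂) = 0.94 / √(1/40 + 1/21) = 3.4882
One-sided α = 0.05 → critical value z_{0.05} = 1.645.
Power = Φ(δ − 1.645) = Φ(1.843) = 0.9674.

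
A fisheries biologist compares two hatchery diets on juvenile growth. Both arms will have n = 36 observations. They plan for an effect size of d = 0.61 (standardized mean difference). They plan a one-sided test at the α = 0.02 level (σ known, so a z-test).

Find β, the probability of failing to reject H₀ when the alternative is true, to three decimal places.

β ≈ 0.297

Noncentrality parameter: δ = d·√(n/2) = 0.61 × √(36/2) = 2.5880
Critical value for a one-sided test at α = 0.02: z_α = 2.054.
Power = P(Z > 2.054 − δ) = Φ(0.534) = 0.7034.
Type II error: β = 1 − power = 1 − 0.7034 = 0.2966.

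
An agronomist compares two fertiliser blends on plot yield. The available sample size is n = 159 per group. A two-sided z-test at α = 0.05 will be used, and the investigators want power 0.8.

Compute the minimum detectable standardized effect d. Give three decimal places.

Need Φ(δ − 1.960) = 0.8, so δ = 1.960 + 0.842 = 2.802.
(The second rejection-region term Φ(−δ − z_{α/2}) is negligible and dropped.)
δ = d·√(n/2) ⇒ d = δ/√(n/2) = 2.802/√(159/2) = 0.3142.

d ≈ 0.314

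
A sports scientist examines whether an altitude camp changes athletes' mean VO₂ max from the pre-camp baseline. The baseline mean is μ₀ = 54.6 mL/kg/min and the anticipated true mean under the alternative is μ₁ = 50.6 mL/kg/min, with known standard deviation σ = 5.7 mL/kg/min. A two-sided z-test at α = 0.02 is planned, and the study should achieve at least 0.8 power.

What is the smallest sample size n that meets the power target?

Standardized effect: d = |μ₁ − μ₀| / σ = |50.6 − 54.6| / 5.7 = 0.7018
Set Φ(δ − 2.326) = 0.8; then δ − 2.326 = Φ⁻¹(0.8) = 0.842, giving δ = 3.168.
(Ignoring the negligible lower-tail rejection probability gives the usual closed-form inversion.)
δ = d·√n ⇒ n = (δ/d)² = (3.168 / 0.7018)² = 20.38.
Rounding up, n = 21.

n = 21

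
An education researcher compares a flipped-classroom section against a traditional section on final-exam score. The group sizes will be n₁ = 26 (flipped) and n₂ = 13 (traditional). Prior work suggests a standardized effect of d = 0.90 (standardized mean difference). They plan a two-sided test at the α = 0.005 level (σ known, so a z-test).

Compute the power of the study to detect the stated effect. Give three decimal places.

Power ≈ 0.437

Noncentrality parameter: δ = d / √(1/n₁ + 1/n₂) = 0.90 / √(1/26 + 1/13) = 2.6495
Two-sided α = 0.005 → critical value z_{0.0025} = 2.807.
Power = Φ(δ − 2.807) + Φ(−δ − 2.807) = Φ(-0.158) + Φ(-5.457) = 0.4374 + 0.0000 = 0.4374.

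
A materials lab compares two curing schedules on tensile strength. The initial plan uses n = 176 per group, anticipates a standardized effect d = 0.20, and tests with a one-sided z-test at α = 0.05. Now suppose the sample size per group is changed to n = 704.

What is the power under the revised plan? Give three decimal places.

Power ≈ 0.982

With n = 704 per group: δ = d·√(n/2) = 0.20 × √(704/2) = 3.7523. Critical value z_{0.05} = 1.645.
Revised power = P(Z > 1.645 − δ) = Φ(2.107) = 0.9825.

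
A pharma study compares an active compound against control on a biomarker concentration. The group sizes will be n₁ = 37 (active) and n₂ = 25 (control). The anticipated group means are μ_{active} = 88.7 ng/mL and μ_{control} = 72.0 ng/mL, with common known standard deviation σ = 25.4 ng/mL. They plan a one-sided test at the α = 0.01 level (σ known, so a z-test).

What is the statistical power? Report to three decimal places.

Standardized effect: d = |μ_{active} − μ_{control}| / σ = |88.7 − 72.0| / 25.4 = 0.6575
Noncentrality parameter: δ = d / √(1/n₁ + 1/n₂) = 0.6575 / √(1/37 + 1/25) = 2.5396
One-sided α = 0.01 → critical value z_{0.01} = 2.326.
Power = P(Z > 2.326 − δ) = Φ(0.213) = 0.5844.

Power ≈ 0.584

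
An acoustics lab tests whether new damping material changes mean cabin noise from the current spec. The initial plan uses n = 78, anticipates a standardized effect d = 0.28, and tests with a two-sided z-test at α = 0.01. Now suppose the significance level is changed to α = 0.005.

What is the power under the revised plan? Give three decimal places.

Power ≈ 0.369

δ = d·√n = 0.28 × √78 = 2.4729 (unchanged). New critical value: z_{0.0025} = 2.807.
Revised power = Φ(δ − 2.807) + Φ(−δ − 2.807) = Φ(-0.334) + Φ(-5.280) = 0.3691 + 0.0000 = 0.3691.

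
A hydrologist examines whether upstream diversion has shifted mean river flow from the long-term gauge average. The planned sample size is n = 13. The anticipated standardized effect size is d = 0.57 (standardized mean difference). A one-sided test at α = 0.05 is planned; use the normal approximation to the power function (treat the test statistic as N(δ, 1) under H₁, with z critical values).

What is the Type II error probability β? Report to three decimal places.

β ≈ 0.341

Noncentrality parameter: δ = d·√n = 0.57 × √13 = 2.0552
Critical value for a one-sided test at α = 0.05: z_α = 1.645.
Power = P(Z > 1.645 − δ) = Φ(0.410) = 0.6592.
Type II error: β = 1 − power = 1 − 0.6592 = 0.3408.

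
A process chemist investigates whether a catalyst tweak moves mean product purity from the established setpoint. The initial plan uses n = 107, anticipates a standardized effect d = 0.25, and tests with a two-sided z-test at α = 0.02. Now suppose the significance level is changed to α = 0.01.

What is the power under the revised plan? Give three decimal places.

Power ≈ 0.504

δ = d·√n = 0.25 × √107 = 2.5860 (unchanged). New critical value: z_{0.005} = 2.576.
Revised power = Φ(δ − 2.576) + Φ(−δ − 2.576) = Φ(0.010) + Φ(-5.162) = 0.5041 + 0.0000 = 0.5041.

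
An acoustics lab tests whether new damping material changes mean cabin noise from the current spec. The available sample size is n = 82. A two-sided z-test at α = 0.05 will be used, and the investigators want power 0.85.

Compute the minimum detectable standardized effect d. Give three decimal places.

Required noncentrality: δ = z_{0.025} + z_{0.15} = 1.960 + 1.036 = 2.996.
(Lower-tail contribution to power is negligible for δ > 0.)
δ = d·√n ⇒ d = δ/√n = 2.996/√82 = 0.3309.

d ≈ 0.331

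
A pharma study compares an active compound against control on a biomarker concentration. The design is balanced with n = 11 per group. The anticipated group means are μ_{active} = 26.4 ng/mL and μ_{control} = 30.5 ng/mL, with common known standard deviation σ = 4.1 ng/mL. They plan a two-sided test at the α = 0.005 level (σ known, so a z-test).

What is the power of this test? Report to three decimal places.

Power ≈ 0.322

Standardized effect: d = |μ_{active} − μ_{control}| / σ = |26.4 − 30.5| / 4.1 = 1.0000
Noncentrality parameter: λ = d·√(n/2) = 1.0000 × √(11/2) = 2.3452
Two-sided α = 0.005 → critical value z_{0.0025} = 2.807.
Power = Φ(λ − 2.807) + Φ(−λ − 2.807) = Φ(-0.462) + Φ(-5.152) = 0.3221 + 0.0000 = 0.3221.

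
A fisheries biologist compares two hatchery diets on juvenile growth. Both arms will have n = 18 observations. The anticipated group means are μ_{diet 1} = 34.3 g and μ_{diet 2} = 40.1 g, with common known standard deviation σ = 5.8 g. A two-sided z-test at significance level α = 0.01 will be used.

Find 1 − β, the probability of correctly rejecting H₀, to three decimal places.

Standardized effect: d = |μ_{diet 1} − μ_{diet 2}| / σ = |34.3 − 40.1| / 5.8 = 1.0000
Noncentrality parameter: δ = d·√(n/2) = 1.0000 × √(18/2) = 3.0000
Two-sided α = 0.01 → critical value z_{0.005} = 2.576.
Power = Φ(δ − 2.576) + Φ(−δ − 2.576) = Φ(0.424) + Φ(-5.576) = 0.6643 + 0.0000 = 0.6643.

Power ≈ 0.664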